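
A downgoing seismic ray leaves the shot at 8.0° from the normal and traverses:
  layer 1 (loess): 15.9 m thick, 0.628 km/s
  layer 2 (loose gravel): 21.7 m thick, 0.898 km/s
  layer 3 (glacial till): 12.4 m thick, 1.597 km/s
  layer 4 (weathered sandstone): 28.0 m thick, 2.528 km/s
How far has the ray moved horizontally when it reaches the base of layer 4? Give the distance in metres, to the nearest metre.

Apply Snell's law at each interface; in layer i the horizontal offset is hᵢ·tan θᵢ.
Layer 1: θ = 8.00°; offset = 15.9·tan 8.00° = 2.235 m.
Layer 2: sin θ = 0.898·sin 8.0°/0.628 = 0.1990, θ = 11.48°; offset = 21.7·tan 11.48° = 4.407 m.
Layer 3: sin θ = 1.597·sin 8.0°/0.628 = 0.3539, θ = 20.73°; offset = 12.4·tan 20.73° = 4.692 m.
Layer 4: sin θ = 2.528·sin 8.0°/0.628 = 0.5602, θ = 34.07°; offset = 28.0·tan 34.07° = 18.938 m.
Total horizontal offset = 30.271 m.

30 m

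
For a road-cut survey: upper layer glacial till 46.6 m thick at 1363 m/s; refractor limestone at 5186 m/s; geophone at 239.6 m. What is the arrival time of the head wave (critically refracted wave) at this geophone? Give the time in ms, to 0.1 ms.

112.2 ms

t = x/V₂ + 2h·√(V₂²−V₁²)/(V₁V₂).
√(V₂²−V₁²) = √(5186²−1363²) = 5003.7 m/s; delay term = 2·46.6·5003.7/(1363·5186) = 0.06597 s.
t = 239.6/5186 + 0.06597 = 0.11218 s.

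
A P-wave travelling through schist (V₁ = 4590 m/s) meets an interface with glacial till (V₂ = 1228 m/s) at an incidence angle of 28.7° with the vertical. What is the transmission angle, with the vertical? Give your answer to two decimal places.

7.38°

Snell's law: sin θ₂ = (V₂/V₁)·sin θ₁ = (1228/4590)·sin 28.7° = 0.1285.
θ₂ = arcsin 0.1285 = 7.38° from the normal.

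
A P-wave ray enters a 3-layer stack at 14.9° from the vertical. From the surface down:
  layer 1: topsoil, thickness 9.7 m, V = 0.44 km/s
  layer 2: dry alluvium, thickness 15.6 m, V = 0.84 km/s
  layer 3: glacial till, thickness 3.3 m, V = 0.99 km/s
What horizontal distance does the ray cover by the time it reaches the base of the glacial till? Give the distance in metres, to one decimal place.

13.7 m

Ray parameter p = sin 14.9° / 0.44 km/s = 5.8439e-01 s/km.
Layer 1: θ = 14.90°; offset = 9.7·tan 14.90° = 2.581 m.
Layer 2: sin θ = p·0.84 = 0.4909 → θ = 29.40°; offset = 15.6·tan 29.40° = 8.790 m.
Layer 3: sin θ = p·0.99 = 0.5785 → θ = 35.35°; offset = 3.3·tan 35.35° = 2.341 m.
Total horizontal offset = 13.712 m.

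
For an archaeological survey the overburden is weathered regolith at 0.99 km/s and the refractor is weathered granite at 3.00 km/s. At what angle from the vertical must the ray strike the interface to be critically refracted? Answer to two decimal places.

Critical incidence: sin θ_c = V₁/V₂ = 0.99/3.00 = 0.3300.
θ_c = arcsin 0.3300 = 19.27°.

19.27°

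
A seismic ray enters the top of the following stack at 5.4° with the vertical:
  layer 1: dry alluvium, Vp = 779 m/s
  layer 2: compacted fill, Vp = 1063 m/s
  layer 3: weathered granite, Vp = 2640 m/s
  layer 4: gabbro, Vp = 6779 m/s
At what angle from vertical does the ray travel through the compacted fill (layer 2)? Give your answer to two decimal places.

7.38°

Snell's law across each interface conserves sin θ / V, so sin θ_2 = V_2·sin θ₁/V₁.
sin θ_2 = 1063 × sin 5.4° / 779 = 0.1284.
θ_2 = 7.38° from the vertical.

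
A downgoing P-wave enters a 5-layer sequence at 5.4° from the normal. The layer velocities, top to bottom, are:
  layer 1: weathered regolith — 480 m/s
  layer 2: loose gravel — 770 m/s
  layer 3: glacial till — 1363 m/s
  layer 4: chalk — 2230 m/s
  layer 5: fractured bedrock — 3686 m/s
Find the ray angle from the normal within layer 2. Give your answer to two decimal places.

8.68°

Ray parameter p = sin 5.4° / 480 = 1.9606e-04 s/m.
sin θ_2 = p·V_2 = 1.9606e-04 × 770 = 0.1510.
θ_2 = arcsin 0.1510 = 8.68°.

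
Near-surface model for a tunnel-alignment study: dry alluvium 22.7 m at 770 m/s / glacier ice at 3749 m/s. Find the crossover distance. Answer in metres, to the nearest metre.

56 m

θ_c = arcsin(770/3749) = 11.85°, so cos θ_c = 0.9787 and tᵢ = 2h cos θ_c/V₁ = 0.0577 s.
At crossover x/V₁ = x/V₂ + tᵢ ⇒ x = tᵢ/(1/V₁ − 1/V₂) = 0.05770/(1.2987e-03 − 2.6674e-04) = 55.92 m.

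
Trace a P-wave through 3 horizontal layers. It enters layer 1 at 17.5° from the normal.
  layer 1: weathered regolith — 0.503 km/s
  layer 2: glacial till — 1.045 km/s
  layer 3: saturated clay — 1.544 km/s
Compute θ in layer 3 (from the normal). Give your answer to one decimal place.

67.4°

Snell's law across each interface conserves sin θ / V, so sin θ_3 = V_3·sin θ₁/V₁.
sin θ_3 = 1.544 × sin 17.5° / 0.503 = 0.9230.
θ_3 = 67.37° from the vertical.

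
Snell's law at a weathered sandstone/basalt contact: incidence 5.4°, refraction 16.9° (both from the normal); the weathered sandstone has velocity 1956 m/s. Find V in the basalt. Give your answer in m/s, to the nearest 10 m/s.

sin 5.4° = 0.0941; sin 16.9° = 0.2907.
V₂ = V₁·(sin θ₂/sin θ₁) = 1956·(0.2907/0.0941) = 6042.12 m/s.

6040 m/s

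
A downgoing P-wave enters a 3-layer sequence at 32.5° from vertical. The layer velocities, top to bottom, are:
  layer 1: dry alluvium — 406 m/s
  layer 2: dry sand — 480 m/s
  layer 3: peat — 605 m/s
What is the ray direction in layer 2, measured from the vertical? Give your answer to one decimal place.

Snell's law across each interface conserves sin θ / V, so sin θ_2 = V_2·sin θ₁/V₁.
sin θ_2 = 480 × sin 32.5° / 406 = 0.6352.
θ_2 = 39.44° from the vertical.

39.4°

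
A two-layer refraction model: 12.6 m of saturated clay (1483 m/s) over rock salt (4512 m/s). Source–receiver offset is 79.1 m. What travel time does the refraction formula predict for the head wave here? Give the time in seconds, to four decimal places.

0.0336 s

θ_c = arcsin(V₁/V₂) = arcsin(1483/4512) = 19.19°, cos θ_c = 0.9444.
Intercept time tᵢ = 2h cos θ_c / V₁ = 2·12.6·0.9444/1483 = 0.01605 s.
t = x/V₂ + tᵢ = 79.1/4512 + 0.01605 = 0.03358 s.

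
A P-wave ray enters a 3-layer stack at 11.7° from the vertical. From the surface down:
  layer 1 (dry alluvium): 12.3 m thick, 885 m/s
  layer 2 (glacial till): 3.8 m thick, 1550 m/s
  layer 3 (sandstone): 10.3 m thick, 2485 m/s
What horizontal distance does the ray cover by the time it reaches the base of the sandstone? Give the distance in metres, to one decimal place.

11.1 m

Apply Snell's law at each interface; in layer i the horizontal offset is hᵢ·tan θᵢ.
Layer 1: θ = 11.70°; offset = 12.3·tan 11.70° = 2.547 m.
Layer 2: sin θ = 1550·sin 11.7°/885 = 0.3552, θ = 20.80°; offset = 3.8·tan 20.80° = 1.444 m.
Layer 3: sin θ = 2485·sin 11.7°/885 = 0.5694, θ = 34.71°; offset = 10.3·tan 34.71° = 7.134 m.
Σ offsets = 11.125 m.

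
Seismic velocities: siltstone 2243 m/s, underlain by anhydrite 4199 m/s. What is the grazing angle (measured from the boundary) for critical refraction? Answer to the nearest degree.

58°

Critical incidence: sin θ_c = V₁/V₂ = 2243/4199 = 0.5342.
θ_c = arcsin 0.5342 = 32.29°.
Measured from the interface: 90° − 32.29° = 57.71°.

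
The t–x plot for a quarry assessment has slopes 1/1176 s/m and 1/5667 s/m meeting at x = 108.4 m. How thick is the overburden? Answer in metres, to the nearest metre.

44 m

x_cross = 2h·√((V₂+V₁)/(V₂−V₁)) → h = x_cross / (2·√((V₂+V₁)/(V₂−V₁))).
√((V₂+V₁)/(V₂−V₁)) = √((5667+1176)/(5667−1176)) = 1.2344.
h = 108.4 / (2·1.2344) = 43.91 m.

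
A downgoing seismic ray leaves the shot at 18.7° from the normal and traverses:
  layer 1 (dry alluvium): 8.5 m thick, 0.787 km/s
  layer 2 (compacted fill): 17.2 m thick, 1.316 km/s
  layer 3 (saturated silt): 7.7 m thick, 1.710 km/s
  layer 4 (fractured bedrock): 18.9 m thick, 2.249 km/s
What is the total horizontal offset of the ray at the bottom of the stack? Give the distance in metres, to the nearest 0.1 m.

64.5 m

p = sin θ₁/V₁ = sin 18.7°/0.787 = 4.0739e-01 s/km is conserved through the stack.
Layer 1: θ = 18.70°; offset = 8.5·tan 18.70° = 2.877 m.
Layer 2: sin θ = p·1.316 = 0.5361 → θ = 32.42°; offset = 17.2·tan 32.42° = 10.924 m.
Layer 3: sin θ = p·1.710 = 0.6966 → θ = 44.16°; offset = 7.7·tan 44.16° = 7.477 m.
Layer 4: sin θ = p·2.249 = 0.9162 → θ = 66.38°; offset = 18.9·tan 66.38° = 43.216 m.
Summing the layer offsets gives 64.494 m.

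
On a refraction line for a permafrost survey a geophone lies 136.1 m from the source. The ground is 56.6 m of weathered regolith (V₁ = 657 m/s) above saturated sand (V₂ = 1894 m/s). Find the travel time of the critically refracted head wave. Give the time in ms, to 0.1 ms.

233.5 ms

θ_c = arcsin(V₁/V₂) = arcsin(657/1894) = 20.30°, cos θ_c = 0.9379.
Intercept time tᵢ = 2h cos θ_c / V₁ = 2·56.6·0.9379/657 = 0.16160 s.
t = x/V₂ + tᵢ = 136.1/1894 + 0.16160 = 0.23346 s.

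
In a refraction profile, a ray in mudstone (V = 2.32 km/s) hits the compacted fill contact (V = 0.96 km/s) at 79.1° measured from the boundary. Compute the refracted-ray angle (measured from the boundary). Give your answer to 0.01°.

Angle from the normal: 90° − 79.1° = 10.9°.
Snell's law: sin θ₂ = (V₂/V₁)·sin θ₁ = (0.96/2.32)·sin 10.9° = 0.0782.
θ₂ = arcsin 0.0782 = 4.49° from the normal.
From the interface: 90° − 4.49° = 85.51°.

85.51°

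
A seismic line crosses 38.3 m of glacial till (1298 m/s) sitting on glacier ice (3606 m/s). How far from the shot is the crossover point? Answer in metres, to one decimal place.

111.7 m

θ_c = arcsin(1298/3606) = 21.10°, so cos θ_c = 0.9330 and tᵢ = 2h cos θ_c/V₁ = 0.0551 s.
At crossover x/V₁ = x/V₂ + tᵢ ⇒ x = tᵢ/(1/V₁ − 1/V₂) = 0.05506/(7.7042e-04 − 2.7732e-04) = 111.66 m.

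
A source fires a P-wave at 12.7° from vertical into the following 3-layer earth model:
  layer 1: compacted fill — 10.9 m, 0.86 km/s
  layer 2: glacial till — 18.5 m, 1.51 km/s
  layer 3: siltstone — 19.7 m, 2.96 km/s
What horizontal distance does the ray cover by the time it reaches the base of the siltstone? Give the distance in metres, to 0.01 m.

33.00 m

Ray parameter p = sin 12.7° / 0.86 km/s = 2.5564e-01 s/km.
Layer 1: θ = 12.70°; offset = 10.9·tan 12.70° = 2.4564 m.
Layer 2: sin θ = p·1.51 = 0.3860 → θ = 22.71°; offset = 18.5·tan 22.71° = 7.7411 m.
Layer 3: sin θ = p·2.96 = 0.7567 → θ = 49.17°; offset = 19.7·tan 49.17° = 22.8004 m.
Total horizontal offset = 32.9980 m.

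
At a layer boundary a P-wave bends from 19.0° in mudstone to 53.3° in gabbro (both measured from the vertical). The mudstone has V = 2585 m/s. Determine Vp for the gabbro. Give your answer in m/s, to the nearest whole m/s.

Snell's law: sin 19.0°/V₁ = sin 53.3°/V₂.
V₂ = V₁·sin 53.3°/sin 19.0° = 2585 × 2.4627 = 6366.07 m/s.

6366 m/s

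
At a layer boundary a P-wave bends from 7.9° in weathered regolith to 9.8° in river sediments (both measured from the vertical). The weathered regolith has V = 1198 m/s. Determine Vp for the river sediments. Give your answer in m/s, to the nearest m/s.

1484 m/s

Snell's law: sin 7.9°/V₁ = sin 9.8°/V₂.
V₂ = V₁·sin 9.8°/sin 7.9° = 1198 × 1.2384 = 1483.59 m/s.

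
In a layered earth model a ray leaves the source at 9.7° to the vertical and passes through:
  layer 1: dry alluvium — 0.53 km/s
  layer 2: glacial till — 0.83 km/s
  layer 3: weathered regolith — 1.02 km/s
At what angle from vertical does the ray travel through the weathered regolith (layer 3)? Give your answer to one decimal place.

Snell's law across each interface conserves sin θ / V, so sin θ_3 = V_3·sin θ₁/V₁.
sin θ_3 = 1.02 × sin 9.7° / 0.53 = 0.3243.
θ_3 = 18.92° from the vertical.

18.9°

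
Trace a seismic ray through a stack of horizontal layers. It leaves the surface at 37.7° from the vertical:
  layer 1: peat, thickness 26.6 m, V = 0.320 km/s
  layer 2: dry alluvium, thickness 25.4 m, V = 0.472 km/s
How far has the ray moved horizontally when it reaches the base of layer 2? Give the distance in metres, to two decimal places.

73.63 m

Ray parameter p = sin 37.7° / 0.320 km/s = 1.9110e+00 s/km.
Layer 1: θ = 37.70°; offset = 26.6·tan 37.70° = 20.5588 m.
Layer 2: sin θ = p·0.472 = 0.9020 → θ = 64.42°; offset = 25.4·tan 64.42° = 53.0674 m.
Total horizontal offset = 73.6263 m.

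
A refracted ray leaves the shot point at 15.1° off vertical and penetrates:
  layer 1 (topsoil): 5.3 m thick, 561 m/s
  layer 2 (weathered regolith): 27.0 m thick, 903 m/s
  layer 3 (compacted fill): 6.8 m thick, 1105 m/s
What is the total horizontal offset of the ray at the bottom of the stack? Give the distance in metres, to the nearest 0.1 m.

18.0 m

Apply Snell's law at each interface; in layer i the horizontal offset is hᵢ·tan θᵢ.
Layer 1: θ = 15.10°; offset = 5.3·tan 15.10° = 1.430 m.
Layer 2: sin θ = 903·sin 15.1°/561 = 0.4193, θ = 24.79°; offset = 27.0·tan 24.79° = 12.471 m.
Layer 3: sin θ = 1105·sin 15.1°/561 = 0.5131, θ = 30.87°; offset = 6.8·tan 30.87° = 4.065 m.
Summing the layer offsets gives 17.966 m.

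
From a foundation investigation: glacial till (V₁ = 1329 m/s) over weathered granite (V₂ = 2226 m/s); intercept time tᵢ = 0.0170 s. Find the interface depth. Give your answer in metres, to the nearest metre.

14 m

θ_c = arcsin(1329/2226) = 36.66°; cos θ_c = 0.8022.
tᵢ = 2h cos θ_c/V₁ ⇒ h = tᵢ·V₁/(2 cos θ_c) = 0.017·1329/(2·0.8022) = 14.08 m.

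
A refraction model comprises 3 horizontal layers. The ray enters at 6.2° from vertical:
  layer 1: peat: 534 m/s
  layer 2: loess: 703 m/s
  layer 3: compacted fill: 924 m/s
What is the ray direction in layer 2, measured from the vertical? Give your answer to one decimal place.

8.2°

Snell's law across each interface conserves sin θ / V, so sin θ_2 = V_2·sin θ₁/V₁.
sin θ_2 = 703 × sin 6.2° / 534 = 0.1422.
θ_2 = 8.17° from the vertical.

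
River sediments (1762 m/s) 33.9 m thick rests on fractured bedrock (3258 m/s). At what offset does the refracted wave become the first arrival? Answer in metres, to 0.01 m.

124.20 m

x_cross = 2h·√((V₂+V₁)/(V₂−V₁)).
(V₂+V₁)/(V₂−V₁) = (3258+1762)/(3258−1762) = 3.3556; √ = 1.8318.
x_cross = 2·33.9·1.8318 = 124.20 m.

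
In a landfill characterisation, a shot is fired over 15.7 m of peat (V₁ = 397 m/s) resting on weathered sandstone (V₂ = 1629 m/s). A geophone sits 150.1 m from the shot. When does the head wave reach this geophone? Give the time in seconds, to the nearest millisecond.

0.169 s

t = x/V₂ + 2h·√(V₂²−V₁²)/(V₁V₂).
√(V₂²−V₁²) = √(1629²−397²) = 1579.9 m/s; delay term = 2·15.7·1579.9/(397·1629) = 0.07671 s.
t = 150.1/1629 + 0.07671 = 0.16885 s.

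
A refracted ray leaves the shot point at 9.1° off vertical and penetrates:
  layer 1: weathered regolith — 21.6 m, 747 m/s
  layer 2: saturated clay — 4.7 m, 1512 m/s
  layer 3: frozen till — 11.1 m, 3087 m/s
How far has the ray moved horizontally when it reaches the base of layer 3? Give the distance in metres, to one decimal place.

14.6 m

Apply Snell's law at each interface; in layer i the horizontal offset is hᵢ·tan θᵢ.
Layer 1: θ = 9.10°; offset = 21.6·tan 9.10° = 3.460 m.
Layer 2: sin θ = 1512·sin 9.1°/747 = 0.3201, θ = 18.67°; offset = 4.7·tan 18.67° = 1.588 m.
Layer 3: sin θ = 3087·sin 9.1°/747 = 0.6536, θ = 40.81°; offset = 11.1·tan 40.81° = 9.586 m.
Total horizontal offset = 14.634 m.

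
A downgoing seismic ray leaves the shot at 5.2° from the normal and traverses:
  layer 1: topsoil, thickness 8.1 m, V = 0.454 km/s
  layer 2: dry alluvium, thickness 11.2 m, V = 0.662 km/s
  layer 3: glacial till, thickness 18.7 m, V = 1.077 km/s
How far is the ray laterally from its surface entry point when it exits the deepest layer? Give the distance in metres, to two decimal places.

Apply Snell's law at each interface; in layer i the horizontal offset is hᵢ·tan θᵢ.
Layer 1: θ = 5.20°; offset = 8.1·tan 5.20° = 0.7372 m.
Layer 2: sin θ = 0.662·sin 5.2°/0.454 = 0.1322, θ = 7.59°; offset = 11.2·tan 7.59° = 1.4932 m.
Layer 3: sin θ = 1.077·sin 5.2°/0.454 = 0.2150, θ = 12.42°; offset = 18.7·tan 12.42° = 4.1168 m.
Σ offsets = 6.3472 m.

6.35 m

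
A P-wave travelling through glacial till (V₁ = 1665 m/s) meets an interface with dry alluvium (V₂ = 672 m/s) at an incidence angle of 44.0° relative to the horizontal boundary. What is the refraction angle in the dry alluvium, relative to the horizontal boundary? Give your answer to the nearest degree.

Angle from the normal: 90° − 44.0° = 46.0°.
Snell's law: sin θ₂ = (V₂/V₁)·sin θ₁ = (672/1665)·sin 46.0° = 0.2903.
θ₂ = arcsin 0.2903 = 16.88° from the normal.
From the interface: 90° − 16.88° = 73.12°.

73°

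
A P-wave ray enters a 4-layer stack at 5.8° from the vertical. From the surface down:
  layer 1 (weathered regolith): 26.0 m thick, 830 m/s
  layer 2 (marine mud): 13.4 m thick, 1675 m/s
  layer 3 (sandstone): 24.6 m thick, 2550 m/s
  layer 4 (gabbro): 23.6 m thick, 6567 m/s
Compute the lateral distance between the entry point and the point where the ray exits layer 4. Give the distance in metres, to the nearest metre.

45 m

Apply Snell's law at each interface; in layer i the horizontal offset is hᵢ·tan θᵢ.
Layer 1: θ = 5.80°; offset = 26.0·tan 5.80° = 2.641 m.
Layer 2: sin θ = 1675·sin 5.8°/830 = 0.2039, θ = 11.77°; offset = 13.4·tan 11.77° = 2.791 m.
Layer 3: sin θ = 2550·sin 5.8°/830 = 0.3105, θ = 18.09°; offset = 24.6·tan 18.09° = 8.035 m.
Layer 4: sin θ = 6567·sin 5.8°/830 = 0.7996, θ = 53.09°; offset = 23.6·tan 53.09° = 31.419 m.
Summing the layer offsets gives 44.886 m.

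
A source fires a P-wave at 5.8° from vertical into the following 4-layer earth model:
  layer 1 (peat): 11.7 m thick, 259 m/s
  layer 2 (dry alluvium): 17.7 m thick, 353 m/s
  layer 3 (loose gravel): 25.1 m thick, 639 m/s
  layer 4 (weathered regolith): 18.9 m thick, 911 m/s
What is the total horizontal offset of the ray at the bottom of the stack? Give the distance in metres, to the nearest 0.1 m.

Apply Snell's law at each interface; in layer i the horizontal offset is hᵢ·tan θᵢ.
Layer 1: θ = 5.80°; offset = 11.7·tan 5.80° = 1.188 m.
Layer 2: sin θ = 353·sin 5.8°/259 = 0.1377, θ = 7.92°; offset = 17.7·tan 7.92° = 2.461 m.
Layer 3: sin θ = 639·sin 5.8°/259 = 0.2493, θ = 14.44°; offset = 25.1·tan 14.44° = 6.462 m.
Layer 4: sin θ = 911·sin 5.8°/259 = 0.3555, θ = 20.82°; offset = 18.9·tan 20.82° = 7.187 m.
Summing the layer offsets gives 17.299 m.

17.3 m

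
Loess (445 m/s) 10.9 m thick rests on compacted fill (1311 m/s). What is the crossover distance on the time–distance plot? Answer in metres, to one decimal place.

θ_c = arcsin(445/1311) = 19.84°, so cos θ_c = 0.9406 and tᵢ = 2h cos θ_c/V₁ = 0.0461 s.
At crossover x/V₁ = x/V₂ + tᵢ ⇒ x = tᵢ/(1/V₁ − 1/V₂) = 0.04608/(2.2472e-03 − 7.6278e-04) = 31.04 m.

31.0 m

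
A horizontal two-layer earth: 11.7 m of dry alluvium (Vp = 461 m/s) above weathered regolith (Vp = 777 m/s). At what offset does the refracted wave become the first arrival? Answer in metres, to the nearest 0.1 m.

46.3 m

x_cross = 2h·√((V₂+V₁)/(V₂−V₁)).
(V₂+V₁)/(V₂−V₁) = (777+461)/(777−461) = 3.9177; √ = 1.9793.
x_cross = 2·11.7·1.9793 = 46.32 m.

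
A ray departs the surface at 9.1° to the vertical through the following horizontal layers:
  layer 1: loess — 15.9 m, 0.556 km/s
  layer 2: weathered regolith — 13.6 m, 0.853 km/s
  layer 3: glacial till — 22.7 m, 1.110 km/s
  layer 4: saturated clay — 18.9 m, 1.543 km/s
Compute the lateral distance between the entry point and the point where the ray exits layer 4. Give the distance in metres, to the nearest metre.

23 m

Apply Snell's law at each interface; in layer i the horizontal offset is hᵢ·tan θᵢ.
Layer 1: θ = 9.10°; offset = 15.9·tan 9.10° = 2.547 m.
Layer 2: sin θ = 0.853·sin 9.1°/0.556 = 0.2426, θ = 14.04°; offset = 13.6·tan 14.04° = 3.402 m.
Layer 3: sin θ = 1.110·sin 9.1°/0.556 = 0.3157, θ = 18.41°; offset = 22.7·tan 18.41° = 7.554 m.
Layer 4: sin θ = 1.543·sin 9.1°/0.556 = 0.4389, θ = 26.03°; offset = 18.9·tan 26.03° = 9.232 m.
Summing the layer offsets gives 22.735 m.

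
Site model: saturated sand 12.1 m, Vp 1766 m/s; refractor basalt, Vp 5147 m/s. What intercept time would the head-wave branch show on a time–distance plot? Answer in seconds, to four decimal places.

tᵢ = 2h·√(V₂²−V₁²)/(V₁V₂).
√(V₂²−V₁²) = √(5147²−1766²) = 4834.5 m/s.
tᵢ = 2·12.1·4834.5/(1766·5147) = 0.01287 s.

0.0129 s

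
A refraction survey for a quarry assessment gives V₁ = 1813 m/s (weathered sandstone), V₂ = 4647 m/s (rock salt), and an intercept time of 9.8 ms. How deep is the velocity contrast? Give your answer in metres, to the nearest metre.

θ_c = arcsin(1813/4647) = 22.96°; cos θ_c = 0.9208.
tᵢ = 2h cos θ_c/V₁ ⇒ h = tᵢ·V₁/(2 cos θ_c) = 0.0098·1813/(2·0.9208) = 9.65 m.

10 m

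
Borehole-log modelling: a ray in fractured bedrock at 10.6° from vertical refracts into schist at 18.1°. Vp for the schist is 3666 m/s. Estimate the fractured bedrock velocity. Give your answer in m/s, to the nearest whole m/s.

Snell's law: sin 10.6°/V₁ = sin 18.1°/V₂.
V₁ = V₂·sin 10.6°/sin 18.1° = 3666 × 0.5921 = 2170.64 m/s.

2171 m/s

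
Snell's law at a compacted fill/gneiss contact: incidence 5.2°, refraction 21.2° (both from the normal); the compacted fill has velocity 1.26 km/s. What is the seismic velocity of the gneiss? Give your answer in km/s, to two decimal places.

5.03 km/s

sin 5.2° = 0.0906; sin 21.2° = 0.3616.
V₂ = V₁·(sin θ₂/sin θ₁) = 1.26·(0.3616/0.0906) = 5.03 km/s.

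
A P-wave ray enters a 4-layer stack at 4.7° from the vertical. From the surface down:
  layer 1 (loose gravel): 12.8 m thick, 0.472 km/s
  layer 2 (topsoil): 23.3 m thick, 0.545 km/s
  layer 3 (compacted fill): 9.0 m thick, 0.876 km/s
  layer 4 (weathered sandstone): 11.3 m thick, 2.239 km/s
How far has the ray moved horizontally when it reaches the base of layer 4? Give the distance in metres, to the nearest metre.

Apply Snell's law at each interface; in layer i the horizontal offset is hᵢ·tan θᵢ.
Layer 1: θ = 4.70°; offset = 12.8·tan 4.70° = 1.052 m.
Layer 2: sin θ = 0.545·sin 4.7°/0.472 = 0.0946, θ = 5.43°; offset = 23.3·tan 5.43° = 2.214 m.
Layer 3: sin θ = 0.876·sin 4.7°/0.472 = 0.1521, θ = 8.75°; offset = 9.0·tan 8.75° = 1.385 m.
Layer 4: sin θ = 2.239·sin 4.7°/0.472 = 0.3887, θ = 22.87°; offset = 11.3·tan 22.87° = 4.767 m.
Total horizontal offset = 9.418 m.

9 m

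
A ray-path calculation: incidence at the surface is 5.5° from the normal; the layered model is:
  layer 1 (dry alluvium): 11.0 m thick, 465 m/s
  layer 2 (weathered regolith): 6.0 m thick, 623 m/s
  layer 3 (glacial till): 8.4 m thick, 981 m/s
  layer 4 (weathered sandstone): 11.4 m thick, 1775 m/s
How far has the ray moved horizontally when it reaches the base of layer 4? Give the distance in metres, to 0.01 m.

8.05 m

Apply Snell's law at each interface; in layer i the horizontal offset is hᵢ·tan θᵢ.
Layer 1: θ = 5.50°; offset = 11.0·tan 5.50° = 1.0592 m.
Layer 2: sin θ = 623·sin 5.5°/465 = 0.1284, θ = 7.38°; offset = 6.0·tan 7.38° = 0.7769 m.
Layer 3: sin θ = 981·sin 5.5°/465 = 0.2022, θ = 11.67°; offset = 8.4·tan 11.67° = 1.7343 m.
Layer 4: sin θ = 1775·sin 5.5°/465 = 0.3659, θ = 21.46°; offset = 11.4·tan 21.46° = 4.4815 m.
Σ offsets = 8.0520 m.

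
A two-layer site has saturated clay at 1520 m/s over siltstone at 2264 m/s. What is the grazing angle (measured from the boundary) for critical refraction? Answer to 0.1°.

Critical incidence: sin θ_c = V₁/V₂ = 1520/2264 = 0.6714.
θ_c = arcsin 0.6714 = 42.17°.
Measured from the interface: 90° − 42.17° = 47.83°.

47.8°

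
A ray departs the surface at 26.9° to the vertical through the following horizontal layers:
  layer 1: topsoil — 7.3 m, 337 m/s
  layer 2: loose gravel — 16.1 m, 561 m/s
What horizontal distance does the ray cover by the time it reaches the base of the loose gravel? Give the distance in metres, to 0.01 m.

Apply Snell's law at each interface; in layer i the horizontal offset is hᵢ·tan θᵢ.
Layer 1: θ = 26.90°; offset = 7.3·tan 26.90° = 3.7035 m.
Layer 2: sin θ = 561·sin 26.9°/337 = 0.7532, θ = 48.87°; offset = 16.1·tan 48.87° = 18.4331 m.
Total horizontal offset = 22.1366 m.

22.14 m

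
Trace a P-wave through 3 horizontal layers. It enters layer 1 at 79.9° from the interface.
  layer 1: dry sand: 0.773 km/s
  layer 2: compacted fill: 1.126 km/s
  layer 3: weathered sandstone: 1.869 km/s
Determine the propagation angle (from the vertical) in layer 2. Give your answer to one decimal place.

14.8°

From the normal: θ₁ = 90° − 79.9° = 10.1°.
Snell's law across each interface conserves sin θ / V, so sin θ_2 = V_2·sin θ₁/V₁.
sin θ_2 = 1.126 × sin 10.1° / 0.773 = 0.2555.
θ_2 = arcsin 0.2555 = 14.80°.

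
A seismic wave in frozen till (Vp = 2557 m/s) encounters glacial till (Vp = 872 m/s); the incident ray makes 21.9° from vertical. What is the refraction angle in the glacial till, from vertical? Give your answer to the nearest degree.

Snell's law: sin θ₂ = (V₂/V₁)·sin θ₁ = (872/2557)·sin 21.9° = 0.1272.
θ₂ = arcsin 0.1272 = 7.31° from the normal.

7°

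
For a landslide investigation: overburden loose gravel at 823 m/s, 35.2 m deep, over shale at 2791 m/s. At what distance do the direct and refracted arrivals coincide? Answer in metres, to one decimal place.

x_cross = 2h·√((V₂+V₁)/(V₂−V₁)).
(V₂+V₁)/(V₂−V₁) = (2791+823)/(2791−823) = 1.8364; √ = 1.3551.
x_cross = 2·35.2·1.3551 = 95.40 m.

95.4 m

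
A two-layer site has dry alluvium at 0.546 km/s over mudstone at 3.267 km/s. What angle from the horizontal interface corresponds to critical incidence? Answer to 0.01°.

80.38°

Critical incidence: sin θ_c = V₁/V₂ = 0.546/3.267 = 0.1671.
θ_c = arcsin 0.1671 = 9.62°.
Measured from the interface: 90° − 9.62° = 80.38°.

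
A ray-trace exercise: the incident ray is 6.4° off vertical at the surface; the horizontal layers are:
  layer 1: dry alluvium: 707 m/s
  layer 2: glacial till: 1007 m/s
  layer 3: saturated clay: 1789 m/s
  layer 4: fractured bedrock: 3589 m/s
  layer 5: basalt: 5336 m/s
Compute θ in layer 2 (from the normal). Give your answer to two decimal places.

9.14°

Snell's law across each interface conserves sin θ / V, so sin θ_2 = V_2·sin θ₁/V₁.
sin θ_2 = 1007 × sin 6.4° / 707 = 0.1588.
θ_2 = arcsin 0.1588 = 9.14°.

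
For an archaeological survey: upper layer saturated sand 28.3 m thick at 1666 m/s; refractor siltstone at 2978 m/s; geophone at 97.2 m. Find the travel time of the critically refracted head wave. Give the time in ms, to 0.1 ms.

60.8 ms

θ_c = arcsin(V₁/V₂) = arcsin(1666/2978) = 34.02°, cos θ_c = 0.8289.
Intercept time tᵢ = 2h cos θ_c / V₁ = 2·28.3·0.8289/1666 = 0.02816 s.
t = x/V₂ + tᵢ = 97.2/2978 + 0.02816 = 0.06080 s.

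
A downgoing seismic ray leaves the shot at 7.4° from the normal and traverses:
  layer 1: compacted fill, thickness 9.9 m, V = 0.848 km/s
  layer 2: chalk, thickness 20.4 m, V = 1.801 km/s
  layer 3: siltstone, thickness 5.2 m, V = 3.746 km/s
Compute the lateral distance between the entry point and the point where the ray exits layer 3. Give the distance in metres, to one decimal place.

Ray parameter p = sin 7.4° / 0.848 km/s = 1.5188e-01 s/km.
Layer 1: θ = 7.40°; offset = 9.9·tan 7.40° = 1.286 m.
Layer 2: sin θ = p·1.801 = 0.2735 → θ = 15.87°; offset = 20.4·tan 15.87° = 5.801 m.
Layer 3: sin θ = p·3.746 = 0.5689 → θ = 34.68°; offset = 5.2·tan 34.68° = 3.598 m.
Σ offsets = 10.685 m.

10.7 m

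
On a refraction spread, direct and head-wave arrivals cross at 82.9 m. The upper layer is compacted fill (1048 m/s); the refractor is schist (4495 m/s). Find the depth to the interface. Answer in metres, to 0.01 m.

32.69 m

h = (x_cross/2)·√((V₂−V₁)/(V₂+V₁)).
(V₂−V₁)/(V₂+V₁) = (4495−1048)/(4495+1048) = 0.6219; √ = 0.7886.
h = (82.9/2)·0.7886 = 32.69 m.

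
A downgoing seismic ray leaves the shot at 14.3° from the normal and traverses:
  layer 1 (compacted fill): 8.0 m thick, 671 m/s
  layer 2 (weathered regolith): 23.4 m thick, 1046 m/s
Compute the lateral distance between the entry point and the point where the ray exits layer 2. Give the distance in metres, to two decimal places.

11.80 m

Apply Snell's law at each interface; in layer i the horizontal offset is hᵢ·tan θᵢ.
Layer 1: θ = 14.30°; offset = 8.0·tan 14.30° = 2.0392 m.
Layer 2: sin θ = 1046·sin 14.3°/671 = 0.3850, θ = 22.65°; offset = 23.4·tan 22.65° = 9.7626 m.
Σ offsets = 11.8018 m.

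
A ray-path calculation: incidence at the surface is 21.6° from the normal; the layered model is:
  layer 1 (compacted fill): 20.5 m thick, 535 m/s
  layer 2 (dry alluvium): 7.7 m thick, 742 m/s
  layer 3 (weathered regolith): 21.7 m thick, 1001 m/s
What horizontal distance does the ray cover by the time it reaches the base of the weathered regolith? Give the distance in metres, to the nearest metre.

33 m

Ray parameter p = sin 21.6° / 535 m/s = 6.8808e-04 s/m.
Layer 1: θ = 21.60°; offset = 20.5·tan 21.60° = 8.117 m.
Layer 2: sin θ = p·742 = 0.5106 → θ = 30.70°; offset = 7.7·tan 30.70° = 4.572 m.
Layer 3: sin θ = p·1001 = 0.6888 → θ = 43.53°; offset = 21.7·tan 43.53° = 20.616 m.
Total horizontal offset = 33.305 m.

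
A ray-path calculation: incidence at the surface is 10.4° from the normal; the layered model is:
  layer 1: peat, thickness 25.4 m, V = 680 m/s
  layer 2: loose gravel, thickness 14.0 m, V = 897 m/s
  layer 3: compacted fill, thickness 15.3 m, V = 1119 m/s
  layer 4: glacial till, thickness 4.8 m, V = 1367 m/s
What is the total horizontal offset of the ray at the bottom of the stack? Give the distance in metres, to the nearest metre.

15 m

Ray parameter p = sin 10.4° / 680 m/s = 2.6547e-04 s/m.
Layer 1: θ = 10.40°; offset = 25.4·tan 10.40° = 4.662 m.
Layer 2: sin θ = p·897 = 0.2381 → θ = 13.78°; offset = 14.0·tan 13.78° = 3.433 m.
Layer 3: sin θ = p·1119 = 0.2971 → θ = 17.28°; offset = 15.3·tan 17.28° = 4.760 m.
Layer 4: sin θ = p·1367 = 0.3629 → θ = 21.28°; offset = 4.8·tan 21.28° = 1.869 m.
Σ offsets = 14.724 m.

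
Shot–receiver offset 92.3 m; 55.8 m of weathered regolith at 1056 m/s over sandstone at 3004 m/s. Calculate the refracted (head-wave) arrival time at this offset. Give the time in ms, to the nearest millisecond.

130 ms

t = x/V₂ + 2h·√(V₂²−V₁²)/(V₁V₂).
√(V₂²−V₁²) = √(3004²−1056²) = 2812.3 m/s; delay term = 2·55.8·2812.3/(1056·3004) = 0.09894 s.
t = 92.3/3004 + 0.09894 = 0.12966 s.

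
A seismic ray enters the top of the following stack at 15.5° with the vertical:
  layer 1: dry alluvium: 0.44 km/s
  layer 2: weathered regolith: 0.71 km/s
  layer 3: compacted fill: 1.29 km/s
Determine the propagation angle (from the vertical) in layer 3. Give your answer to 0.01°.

Ray parameter p = sin 15.5° / 0.44 = 6.0736e-01 s/km.
sin θ_3 = p·V_3 = 6.0736e-01 × 1.29 = 0.7835.
θ_3 = arcsin 0.7835 = 51.58°.

51.58°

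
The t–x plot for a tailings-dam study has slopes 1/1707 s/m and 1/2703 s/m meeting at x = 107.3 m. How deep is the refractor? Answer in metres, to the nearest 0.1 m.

25.5 m

h = (x_cross/2)·√((V₂−V₁)/(V₂+V₁)).
(V₂−V₁)/(V₂+V₁) = (2703−1707)/(2703+1707) = 0.2259; √ = 0.4752.
h = (107.3/2)·0.4752 = 25.50 m.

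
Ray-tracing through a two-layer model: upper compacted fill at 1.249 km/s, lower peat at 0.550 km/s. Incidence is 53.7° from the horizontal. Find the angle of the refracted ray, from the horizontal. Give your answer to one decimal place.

74.9°

Convert to the normal: θ₁ = 90° − 53.7° = 36.3°.
sin θ₁/V₁ = sin θ₂/V₂ ⇒ sin θ₂ = 0.550·sin 36.3°/1.249 = 0.550·0.5920/1.249 = 0.2607.
θ₂ = arcsin 0.2607 = 15.11° from the normal.
From the interface: 90° − 15.11° = 74.89°.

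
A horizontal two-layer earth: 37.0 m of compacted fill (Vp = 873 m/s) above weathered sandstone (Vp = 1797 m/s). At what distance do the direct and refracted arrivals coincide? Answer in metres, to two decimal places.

θ_c = arcsin(873/1797) = 29.07°, so cos θ_c = 0.8741 and tᵢ = 2h cos θ_c/V₁ = 0.0741 s.
At crossover x/V₁ = x/V₂ + tᵢ ⇒ x = tᵢ/(1/V₁ − 1/V₂) = 0.07409/(1.1455e-03 − 5.5648e-04) = 125.79 m.

125.79 m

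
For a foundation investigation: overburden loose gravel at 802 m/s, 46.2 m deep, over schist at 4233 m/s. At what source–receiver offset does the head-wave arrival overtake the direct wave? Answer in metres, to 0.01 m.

111.93 m

x_cross = 2h·√((V₂+V₁)/(V₂−V₁)).
(V₂+V₁)/(V₂−V₁) = (4233+802)/(4233−802) = 1.4675; √ = 1.2114.
x_cross = 2·46.2·1.2114 = 111.93 m.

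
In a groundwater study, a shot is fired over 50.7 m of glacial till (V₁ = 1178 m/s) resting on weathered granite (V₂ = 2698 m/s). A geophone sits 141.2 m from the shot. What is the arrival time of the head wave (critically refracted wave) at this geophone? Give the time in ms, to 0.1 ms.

t = x/V₂ + 2h·√(V₂²−V₁²)/(V₁V₂).
√(V₂²−V₁²) = √(2698²−1178²) = 2427.2 m/s; delay term = 2·50.7·2427.2/(1178·2698) = 0.07744 s.
t = 141.2/2698 + 0.07744 = 0.12977 s.

129.8 ms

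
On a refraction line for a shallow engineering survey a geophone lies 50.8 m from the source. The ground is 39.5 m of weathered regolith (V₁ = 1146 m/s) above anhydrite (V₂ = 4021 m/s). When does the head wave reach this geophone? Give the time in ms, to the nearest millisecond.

79 ms

θ_c = arcsin(V₁/V₂) = arcsin(1146/4021) = 16.56°, cos θ_c = 0.9585.
Intercept time tᵢ = 2h cos θ_c / V₁ = 2·39.5·0.9585/1146 = 0.06608 s.
t = x/V₂ + tᵢ = 50.8/4021 + 0.06608 = 0.07871 s.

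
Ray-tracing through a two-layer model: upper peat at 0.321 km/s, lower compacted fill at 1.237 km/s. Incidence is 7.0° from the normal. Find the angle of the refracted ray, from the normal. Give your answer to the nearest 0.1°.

28.0°

sin θ₁/V₁ = sin θ₂/V₂ ⇒ sin θ₂ = 1.237·sin 7.0°/0.321 = 1.237·0.1219/0.321 = 0.4696.
θ₂ = arcsin 0.4696 = 28.01° from the normal.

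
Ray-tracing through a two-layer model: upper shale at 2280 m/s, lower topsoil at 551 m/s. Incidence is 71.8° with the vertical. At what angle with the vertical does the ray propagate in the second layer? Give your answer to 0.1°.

sin θ₁/V₁ = sin θ₂/V₂ ⇒ sin θ₂ = 551·sin 71.8°/2280 = 551·0.9500/2280 = 0.2296.
θ₂ = arcsin 0.2296 = 13.27° from the normal.

13.3°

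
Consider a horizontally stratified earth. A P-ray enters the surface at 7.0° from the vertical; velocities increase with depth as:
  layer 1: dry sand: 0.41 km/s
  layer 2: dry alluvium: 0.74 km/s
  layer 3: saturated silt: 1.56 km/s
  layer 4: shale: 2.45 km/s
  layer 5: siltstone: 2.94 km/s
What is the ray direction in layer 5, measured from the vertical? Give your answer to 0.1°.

60.9°

Ray parameter p = sin 7.0° / 0.41 = 2.9724e-01 s/km.
sin θ_5 = p·V_5 = 2.9724e-01 × 2.94 = 0.8739.
θ_5 = arcsin 0.8739 = 60.91°.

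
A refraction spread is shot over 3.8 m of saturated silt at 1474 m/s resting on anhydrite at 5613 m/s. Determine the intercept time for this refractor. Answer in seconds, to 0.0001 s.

0.0050 s

θ_c = arcsin(V₁/V₂) = arcsin(1474/5613) = 15.22°; cos θ_c = 0.9649.
tᵢ = 2h·cos θ_c / V₁ = 2·3.8·0.9649 / 1474 = 0.00498 s.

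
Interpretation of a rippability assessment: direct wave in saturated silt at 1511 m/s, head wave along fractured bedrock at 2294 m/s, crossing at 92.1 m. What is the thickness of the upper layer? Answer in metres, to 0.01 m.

h = (x_cross/2)·√((V₂−V₁)/(V₂+V₁)).
(V₂−V₁)/(V₂+V₁) = (2294−1511)/(2294+1511) = 0.2058; √ = 0.4536.
h = (92.1/2)·0.4536 = 20.89 m.

20.89 m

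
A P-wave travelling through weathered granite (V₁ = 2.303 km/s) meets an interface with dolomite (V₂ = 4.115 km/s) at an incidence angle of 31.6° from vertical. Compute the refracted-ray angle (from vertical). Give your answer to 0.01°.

Snell's law: sin θ₂ = (V₂/V₁)·sin θ₁ = (4.115/2.303)·sin 31.6° = 0.9363.
θ₂ = arcsin 0.9363 = 69.43° from the normal.

69.43°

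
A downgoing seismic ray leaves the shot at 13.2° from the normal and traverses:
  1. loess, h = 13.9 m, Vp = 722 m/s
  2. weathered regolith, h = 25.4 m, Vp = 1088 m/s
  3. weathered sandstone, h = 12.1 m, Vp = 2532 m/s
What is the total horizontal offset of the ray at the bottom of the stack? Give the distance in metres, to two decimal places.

28.75 m

p = sin θ₁/V₁ = sin 13.2°/722 = 3.1628e-04 s/m is conserved through the stack.
Layer 1: θ = 13.20°; offset = 13.9·tan 13.20° = 3.2602 m.
Layer 2: sin θ = p·1088 = 0.3441 → θ = 20.13°; offset = 25.4·tan 20.13° = 9.3088 m.
Layer 3: sin θ = p·2532 = 0.8008 → θ = 53.21°; offset = 12.1·tan 53.21° = 16.1788 m.
Total horizontal offset = 28.7478 m.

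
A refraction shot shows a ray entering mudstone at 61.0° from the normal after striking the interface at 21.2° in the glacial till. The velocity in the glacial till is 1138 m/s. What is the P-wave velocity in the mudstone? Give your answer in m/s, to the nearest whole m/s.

2752 m/s

Snell's law: sin 21.2°/V₁ = sin 61.0°/V₂.
V₂ = V₁·sin 61.0°/sin 21.2° = 1138 × 2.4186 = 2752.35 m/s.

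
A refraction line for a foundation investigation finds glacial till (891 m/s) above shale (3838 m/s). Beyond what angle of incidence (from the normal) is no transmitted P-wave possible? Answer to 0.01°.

At critical incidence the refracted ray runs along the interface (θ₂ = 90°), so sin θ_c = V₁/V₂.
θ_c = arcsin(891/3838) = arcsin 0.2322 = 13.42°.

13.42°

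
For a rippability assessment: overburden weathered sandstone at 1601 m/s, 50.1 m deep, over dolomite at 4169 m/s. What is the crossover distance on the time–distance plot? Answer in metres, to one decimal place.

x_cross = 2h·√((V₂+V₁)/(V₂−V₁)).
(V₂+V₁)/(V₂−V₁) = (4169+1601)/(4169−1601) = 2.2469; √ = 1.4990.
x_cross = 2·50.1·1.4990 = 150.20 m.

150.2 m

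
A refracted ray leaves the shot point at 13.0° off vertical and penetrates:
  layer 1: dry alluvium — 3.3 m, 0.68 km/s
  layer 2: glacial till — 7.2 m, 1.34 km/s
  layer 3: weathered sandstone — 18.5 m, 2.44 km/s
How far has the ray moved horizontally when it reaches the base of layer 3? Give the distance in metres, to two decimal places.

29.62 m

p = sin θ₁/V₁ = sin 13.0°/0.68 = 3.3081e-01 s/km is conserved through the stack.
Layer 1: θ = 13.00°; offset = 3.3·tan 13.00° = 0.7619 m.
Layer 2: sin θ = p·1.34 = 0.4433 → θ = 26.31°; offset = 7.2·tan 26.31° = 3.5606 m.
Layer 3: sin θ = p·2.44 = 0.8072 → θ = 53.82°; offset = 18.5·tan 53.82° = 25.2965 m.
Total horizontal offset = 29.6190 m.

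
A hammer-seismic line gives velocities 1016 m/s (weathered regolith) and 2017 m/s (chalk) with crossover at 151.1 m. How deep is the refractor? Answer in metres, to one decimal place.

43.4 m

x_cross = 2h·√((V₂+V₁)/(V₂−V₁)) → h = x_cross / (2·√((V₂+V₁)/(V₂−V₁))).
√((V₂+V₁)/(V₂−V₁)) = √((2017+1016)/(2017−1016)) = 1.7407.
h = 151.1 / (2·1.7407) = 43.40 m.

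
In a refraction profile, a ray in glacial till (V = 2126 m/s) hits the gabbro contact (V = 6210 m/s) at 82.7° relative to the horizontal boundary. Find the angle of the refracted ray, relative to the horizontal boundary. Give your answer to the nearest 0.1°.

Convert to the normal: θ₁ = 90° − 82.7° = 7.3°.
sin θ₁/V₁ = sin θ₂/V₂ ⇒ sin θ₂ = 6210·sin 7.3°/2126 = 6210·0.1271/2126 = 0.3712.
θ₂ = sin⁻¹(0.3712) = 21.79° (from vertical).
From the interface: 90° − 21.79° = 68.21°.

68.2°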